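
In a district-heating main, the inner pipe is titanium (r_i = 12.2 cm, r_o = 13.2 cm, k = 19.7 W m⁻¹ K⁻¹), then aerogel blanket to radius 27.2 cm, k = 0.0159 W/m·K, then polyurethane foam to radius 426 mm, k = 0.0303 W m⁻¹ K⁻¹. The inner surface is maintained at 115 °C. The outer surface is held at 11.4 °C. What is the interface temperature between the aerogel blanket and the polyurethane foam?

T = 36.8 °C

Series thermal resistances, inner to outer:
  R'_titanium = ln(0.132/0.122)/(2πk) = 0.07878/(2π·19.7) = 6.365×10^-4 m·K/W
  R'_aerogel blanket = ln(0.272/0.132)/(2πk) = 0.7230/(2π·0.0159) = 7.237 m·K/W
  R'_polyurethane foam = ln(0.426/0.272)/(2πk) = 0.4486/(2π·0.0303) = 2.357 m·K/W
ΣR = 6.365×10^-4 + 7.237 + 2.357 = 9.595 m·K/W
Q' = ΔT/ΣR = (115 °C − 11.4 °C)/9.595 = 10.80 W/m
From the inner boundary to the aerogel blanket/polyurethane foam interface, ΣR_partial = 7.238 m·K/W.
T_interface = T_in − Q'·ΣR_partial = 115 °C − (10.80)(7.238) = 36.8 °C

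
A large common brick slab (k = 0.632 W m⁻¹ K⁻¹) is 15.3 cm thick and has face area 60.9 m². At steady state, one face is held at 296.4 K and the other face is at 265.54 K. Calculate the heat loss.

Q = kA·ΔT/L = 0.632 × 60.9 × |296.4 K − 265.54 K| / 0.153 = 7760 W

Q = 7760 W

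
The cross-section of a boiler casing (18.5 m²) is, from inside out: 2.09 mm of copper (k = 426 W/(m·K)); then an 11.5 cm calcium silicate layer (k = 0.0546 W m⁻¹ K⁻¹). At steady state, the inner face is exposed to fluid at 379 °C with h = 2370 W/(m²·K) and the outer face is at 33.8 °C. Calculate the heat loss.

Treat each layer as a resistance in series:
  R_conv,in = 1/(hA) = 1/(2370·18.5) = 2.281×10^-5 K/W
  R_copper = L/(kA) = 0.00209/(426·18.5) = 2.652×10^-7 K/W
  R_calcium silicate = L/(kA) = 0.115/(0.0546·18.5) = 0.1139 K/W
ΣR = 2.281×10^-5 + 2.652×10^-7 + 0.1139 = 0.1139 K/W
Q = ΔT/ΣR = (379 °C − 33.8 °C)/0.1139 = 3030 W

Q = 3.03 kW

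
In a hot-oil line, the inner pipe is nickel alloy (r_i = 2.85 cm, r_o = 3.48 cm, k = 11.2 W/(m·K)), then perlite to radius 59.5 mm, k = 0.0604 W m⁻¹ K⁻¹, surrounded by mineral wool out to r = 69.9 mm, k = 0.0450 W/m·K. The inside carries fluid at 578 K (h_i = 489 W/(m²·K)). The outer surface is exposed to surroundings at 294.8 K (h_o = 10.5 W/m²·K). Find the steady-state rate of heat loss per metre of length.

Q' = 128 W/m

Series thermal resistances, inner to outer:
  R'_conv,in = 1/(2πr h) = 1/(2π·0.0285·489) = 0.01142 m·K/W
  R'_nickel alloy = ln(0.0348/0.0285)/(2πk) = 0.1997/(2π·11.2) = 0.002838 m·K/W
  R'_perlite = ln(0.0595/0.0348)/(2πk) = 0.5364/(2π·0.0604) = 1.413 m·K/W
  R'_mineral wool = ln(0.0699/0.0595)/(2πk) = 0.1611/(2π·0.0450) = 0.5697 m·K/W
  R'_conv,out = 1/(2πr h) = 1/(2π·0.0699·10.5) = 0.2168 m·K/W
ΣR = 0.01142 + 0.002838 + 1.413 + 0.5697 + 0.2168 = 2.214 m·K/W
Q' = ΔT/ΣR = (578 K − 294.8 K)/2.214 = 128 W/m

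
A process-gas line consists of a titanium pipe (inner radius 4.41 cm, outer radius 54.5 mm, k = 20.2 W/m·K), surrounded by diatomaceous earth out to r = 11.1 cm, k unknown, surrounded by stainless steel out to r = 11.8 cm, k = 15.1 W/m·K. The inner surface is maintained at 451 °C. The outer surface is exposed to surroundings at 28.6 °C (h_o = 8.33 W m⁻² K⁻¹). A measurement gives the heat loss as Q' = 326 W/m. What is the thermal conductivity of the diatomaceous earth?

k = 0.100 W/m·K

ΣR = ΔT/Q' = |451 − 28.6|/326 = 1.296 m·K/W
Known resistances:
  R'_titanium = ln(0.0545/0.0441)/(2πk) = 0.2117/(2π·20.2) = 0.001668 m·K/W
  R'_stainless steel = ln(0.118/0.111)/(2πk) = 0.06115/(2π·15.1) = 6.446×10^-4 m·K/W
  R'_conv,out = 1/(2πr h) = 1/(2π·0.118·8.33) = 0.1619 m·K/W
R_diatomaceous earth = ΣR − ΣR_known = 1.296 − 0.1642 = 1.132 m·K/W
ln(r₂/r₁)/(2πk) = 1.132 ⇒ k = 0.7113/(2π·1.132) = 0.100 W/m·K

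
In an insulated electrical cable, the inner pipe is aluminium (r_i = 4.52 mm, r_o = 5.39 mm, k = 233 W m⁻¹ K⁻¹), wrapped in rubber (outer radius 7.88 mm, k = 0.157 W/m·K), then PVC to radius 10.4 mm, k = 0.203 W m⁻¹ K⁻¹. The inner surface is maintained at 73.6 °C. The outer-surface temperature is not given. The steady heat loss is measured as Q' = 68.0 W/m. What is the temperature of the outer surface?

Series resistances:
  R'_aluminium = ln(0.00539/0.00452)/(2πk) = 0.1760/(2π·233) = 1.202×10^-4 m·K/W
  R'_rubber = ln(0.00788/0.00539)/(2πk) = 0.3798/(2π·0.157) = 0.3850 m·K/W
  R'_PVC = ln(0.0104/0.00788)/(2πk) = 0.2775/(2π·0.203) = 0.2175 m·K/W
ΣR = 0.6027 m·K/W
ΔT = Q'·ΣR = 68.0 × 0.6027 = 40.98 K
Heat flows outward, so T_out = T_in − ΔT = 73.6 − 40.98 = 32.6 °C

T_out = 32.6 °C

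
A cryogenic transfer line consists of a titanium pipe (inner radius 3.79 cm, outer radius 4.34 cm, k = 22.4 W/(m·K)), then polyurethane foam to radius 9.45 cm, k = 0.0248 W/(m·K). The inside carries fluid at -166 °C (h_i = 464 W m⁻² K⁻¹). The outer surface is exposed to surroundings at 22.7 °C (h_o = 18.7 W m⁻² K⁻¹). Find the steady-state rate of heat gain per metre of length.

Resistance network (inner→outer):
  R'_conv,in = 1/(2πr h) = 1/(2π·0.0379·464) = 0.009050 m·K/W
  R'_titanium = ln(0.0434/0.0379)/(2πk) = 0.1355/(2π·22.4) = 9.628×10^-4 m·K/W
  R'_polyurethane foam = ln(0.0945/0.0434)/(2πk) = 0.7781/(2π·0.0248) = 4.994 m·K/W
  R'_conv,out = 1/(2πr h) = 1/(2π·0.0945·18.7) = 0.09006 m·K/W
ΣR = 0.009050 + 9.628×10^-4 + 4.994 + 0.09006 = 5.094 m·K/W
Q' = ΔT/ΣR = (-166 °C − 22.7 °C)/5.094 = -37.0 W/m
(Negative Q' ⇒ heat flows inward; heat gain = 37.0 W/m.)

Q' = 37.0 W/m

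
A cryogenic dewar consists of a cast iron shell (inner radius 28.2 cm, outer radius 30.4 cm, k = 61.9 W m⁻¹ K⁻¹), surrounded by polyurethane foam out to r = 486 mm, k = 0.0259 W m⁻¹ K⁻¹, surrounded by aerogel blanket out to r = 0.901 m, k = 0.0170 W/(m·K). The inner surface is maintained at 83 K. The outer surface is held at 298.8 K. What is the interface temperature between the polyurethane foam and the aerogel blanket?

T = 182.4 K

Series thermal resistances, inner to outer:
  R_cast iron = (1/0.282 − 1/0.304)/(4πk) = 0.2566/(4π·61.9) = 3.299×10^-4 K/W
  R_polyurethane foam = (1/0.304 − 1/0.486)/(4πk) = 1.232/(4π·0.0259) = 3.785 K/W
  R_aerogel blanket = (1/0.486 − 1/0.901)/(4πk) = 0.9477/(4π·0.0170) = 4.436 K/W
ΣR = 3.299×10^-4 + 3.785 + 4.436 = 8.221 K/W
Q = ΔT/ΣR = (83 K − 298.8 K)/8.221 = -26.25 W
From the inner boundary to the polyurethane foam/aerogel blanket interface, ΣR_partial = 3.785 K/W.
T_interface = T_in − Q·ΣR_partial = 83 K − (-26.25)(3.785) = 182.4 K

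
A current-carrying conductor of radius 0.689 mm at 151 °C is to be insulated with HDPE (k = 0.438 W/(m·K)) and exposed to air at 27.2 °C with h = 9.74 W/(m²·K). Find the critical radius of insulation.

For a cylinder, r_cr = k_ins/h = 0.438/9.74 = 0.0450 m = 4.50 cm

r_cr = 4.50 cm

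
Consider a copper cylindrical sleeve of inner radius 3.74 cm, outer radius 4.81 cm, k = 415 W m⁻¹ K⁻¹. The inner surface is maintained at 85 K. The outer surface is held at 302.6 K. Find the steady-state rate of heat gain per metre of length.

Q' = 2.26×10^6 W/m

Q' = 2πk·ΔT/ln(r₂/r₁) = 2π × 415 × 217.6 / ln(0.0481/0.0374) = 2.26×10^6 W/m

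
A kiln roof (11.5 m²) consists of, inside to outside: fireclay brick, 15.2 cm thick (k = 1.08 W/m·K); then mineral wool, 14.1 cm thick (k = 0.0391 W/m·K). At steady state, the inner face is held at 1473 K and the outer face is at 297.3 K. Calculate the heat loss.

Resistance network (inner→outer):
  R_fireclay brick = L/(kA) = 0.152/(1.08·11.5) = 0.01224 K/W
  R_mineral wool = L/(kA) = 0.141/(0.0391·11.5) = 0.3136 K/W
ΣR = 0.01224 + 0.3136 = 0.3258 K/W
Q = ΔT/ΣR = (1473 K − 297.3 K)/0.3258 = 3610 W

Q = 3.61 kW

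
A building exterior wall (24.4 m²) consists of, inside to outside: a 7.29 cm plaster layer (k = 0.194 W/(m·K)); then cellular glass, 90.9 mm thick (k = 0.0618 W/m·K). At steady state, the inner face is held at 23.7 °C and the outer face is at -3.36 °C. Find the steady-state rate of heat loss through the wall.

Q = 358 W

Treat each layer as a resistance in series:
  R_plaster = L/(kA) = 0.0729/(0.194·24.4) = 0.01540 K/W
  R_cellular glass = L/(kA) = 0.0909/(0.0618·24.4) = 0.06028 K/W
ΣR = 0.01540 + 0.06028 = 0.07568 K/W
Q = ΔT/ΣR = (23.7 °C − -3.36 °C)/0.07568 = 358 W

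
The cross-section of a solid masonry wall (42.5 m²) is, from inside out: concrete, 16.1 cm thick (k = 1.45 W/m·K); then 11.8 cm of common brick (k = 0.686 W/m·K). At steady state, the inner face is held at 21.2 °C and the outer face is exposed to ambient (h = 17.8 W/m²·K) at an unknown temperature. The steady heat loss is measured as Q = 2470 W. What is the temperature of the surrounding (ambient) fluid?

T_out = 1.48 °C

Series resistances:
  R_concrete = L/(kA) = 0.161/(1.45·42.5) = 0.002613 K/W
  R_common brick = L/(kA) = 0.118/(0.686·42.5) = 0.004047 K/W
  R_conv,out = 1/(hA) = 1/(17.8·42.5) = 0.001322 K/W
ΣR = 0.007982 K/W
ΔT = Q·ΣR = 2470 × 0.007982 = 19.72 K
Heat flows outward, so T_out = T_in − ΔT = 21.2 − 19.72 = 1.48 °C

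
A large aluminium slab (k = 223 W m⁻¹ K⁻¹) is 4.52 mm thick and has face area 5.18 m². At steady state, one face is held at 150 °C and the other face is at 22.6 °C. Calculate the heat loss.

Q = kA·ΔT/L = 223 × 5.18 × |150 °C − 22.6 °C| / 0.00452 = 3.26×10^7 W

Q = 3.26×10^7 W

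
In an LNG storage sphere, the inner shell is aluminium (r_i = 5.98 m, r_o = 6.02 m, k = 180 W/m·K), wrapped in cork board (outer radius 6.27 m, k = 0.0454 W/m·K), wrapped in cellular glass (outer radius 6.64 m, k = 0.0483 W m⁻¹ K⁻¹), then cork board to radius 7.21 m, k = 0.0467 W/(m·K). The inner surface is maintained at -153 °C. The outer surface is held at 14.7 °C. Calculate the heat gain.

Treat each layer as a resistance in series:
  R_aluminium = (1/5.98 − 1/6.02)/(4πk) = 0.001111/(4π·180) = 4.912×10^-7 K/W
  R_cork board = (1/6.02 − 1/6.27)/(4πk) = 0.006623/(4π·0.0454) = 0.01161 K/W
  R_cellular glass = (1/6.27 − 1/6.64)/(4πk) = 0.008887/(4π·0.0483) = 0.01464 K/W
  R_cork board = (1/6.64 − 1/7.21)/(4πk) = 0.01191/(4π·0.0467) = 0.02029 K/W
ΣR = 4.912×10^-7 + 0.01161 + 0.01464 + 0.02029 = 0.04654 K/W
Q = ΔT/ΣR = (-153 °C − 14.7 °C)/0.04654 = -3600 W
(Negative Q ⇒ heat flows inward; heat gain = 3600 W.)

Q = 3600 W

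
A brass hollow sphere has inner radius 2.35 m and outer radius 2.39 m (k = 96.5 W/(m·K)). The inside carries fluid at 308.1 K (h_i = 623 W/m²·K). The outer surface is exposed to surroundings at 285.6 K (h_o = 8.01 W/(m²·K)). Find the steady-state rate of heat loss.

Q = 12.7 kW

Resistance network (inner→outer):
  R_conv,in = 1/(4πr²h) = 1/(4π·2.35²·623) = 2.313×10^-5 K/W
  R_brass = (1/2.35 − 1/2.39)/(4πk) = 0.007122/(4π·96.5) = 5.873×10^-6 K/W
  R_conv,out = 1/(4πr²h) = 1/(4π·2.39²·8.01) = 0.001739 K/W
ΣR = 2.313×10^-5 + 5.873×10^-6 + 0.001739 = 0.001768 K/W
Q = ΔT/ΣR = (308.1 K − 285.6 K)/0.001768 = 12700 W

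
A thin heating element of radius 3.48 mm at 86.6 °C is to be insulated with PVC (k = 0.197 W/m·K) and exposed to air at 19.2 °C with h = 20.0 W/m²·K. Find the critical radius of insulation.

For a cylinder, r_cr = k_ins/h = 0.197/20.0 = 0.00985 m = 0.985 cm

r_cr = 0.985 cm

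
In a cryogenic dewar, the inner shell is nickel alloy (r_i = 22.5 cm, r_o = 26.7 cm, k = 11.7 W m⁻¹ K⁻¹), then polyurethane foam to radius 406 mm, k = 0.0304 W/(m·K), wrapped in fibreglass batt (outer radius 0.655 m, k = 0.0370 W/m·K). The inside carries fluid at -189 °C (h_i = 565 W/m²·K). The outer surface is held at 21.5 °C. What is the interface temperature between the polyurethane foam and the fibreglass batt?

T = -57.3 °C

Series thermal resistances, inner to outer:
  R_conv,in = 1/(4πr²h) = 1/(4π·0.225²·565) = 0.002782 K/W
  R_nickel alloy = (1/0.225 − 1/0.267)/(4πk) = 0.6991/(4π·11.7) = 0.004755 K/W
  R_polyurethane foam = (1/0.267 − 1/0.406)/(4πk) = 1.282/(4π·0.0304) = 3.357 K/W
  R_fibreglass batt = (1/0.406 − 1/0.655)/(4πk) = 0.9363/(4π·0.0370) = 2.014 K/W
ΣR = 0.002782 + 0.004755 + 3.357 + 2.014 = 5.379 K/W
Q = ΔT/ΣR = (-189 °C − 21.5 °C)/5.379 = -39.13 W
From the inner boundary to the polyurethane foam/fibreglass batt interface, ΣR_partial = 3.365 K/W.
T_interface = T_in − Q·ΣR_partial = -189 °C − (-39.13)(3.365) = -57.3 °C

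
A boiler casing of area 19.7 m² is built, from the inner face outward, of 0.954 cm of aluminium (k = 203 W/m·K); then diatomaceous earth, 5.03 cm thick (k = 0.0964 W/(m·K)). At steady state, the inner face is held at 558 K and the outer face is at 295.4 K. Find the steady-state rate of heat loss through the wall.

Series thermal resistances, inner to outer:
  R_aluminium = L/(kA) = 0.00954/(203·19.7) = 2.386×10^-6 K/W
  R_diatomaceous earth = L/(kA) = 0.0503/(0.0964·19.7) = 0.02649 K/W
ΣR = 2.386×10^-6 + 0.02649 = 0.02649 K/W
Q = ΔT/ΣR = (558 K − 295.4 K)/0.02649 = 9910 W

Q = 9.91 kW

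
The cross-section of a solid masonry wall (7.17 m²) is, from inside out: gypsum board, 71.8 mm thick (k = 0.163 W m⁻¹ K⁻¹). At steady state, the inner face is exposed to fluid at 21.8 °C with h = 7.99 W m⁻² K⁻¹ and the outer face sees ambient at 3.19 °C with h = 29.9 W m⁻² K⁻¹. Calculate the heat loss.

Q = 223 W

Treat each layer as a resistance in series:
  R_conv,in = 1/(hA) = 1/(7.99·7.17) = 0.01746 K/W
  R_gypsum board = L/(kA) = 0.0718/(0.163·7.17) = 0.06144 K/W
  R_conv,out = 1/(hA) = 1/(29.9·7.17) = 0.004665 K/W
ΣR = 0.01746 + 0.06144 + 0.004665 = 0.08357 K/W
Q = ΔT/ΣR = (21.8 °C − 3.19 °C)/0.08357 = 223 W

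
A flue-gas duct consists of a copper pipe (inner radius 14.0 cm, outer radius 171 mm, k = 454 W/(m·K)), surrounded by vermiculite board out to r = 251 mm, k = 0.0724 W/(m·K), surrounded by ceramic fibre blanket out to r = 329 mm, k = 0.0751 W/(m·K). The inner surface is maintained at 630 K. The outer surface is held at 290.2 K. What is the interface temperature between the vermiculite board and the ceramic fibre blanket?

T = 428 K

Treat each layer as a resistance in series:
  R'_copper = ln(0.171/0.140)/(2πk) = 0.2000/(2π·454) = 7.012×10^-5 m·K/W
  R'_vermiculite board = ln(0.251/0.171)/(2πk) = 0.3838/(2π·0.0724) = 0.8437 m·K/W
  R'_ceramic fibre blanket = ln(0.329/0.251)/(2πk) = 0.2706/(2π·0.0751) = 0.5735 m·K/W
ΣR = 7.012×10^-5 + 0.8437 + 0.5735 = 1.417 m·K/W
Q' = ΔT/ΣR = (630 K − 290.2 K)/1.417 = 239.8 W/m
From the inner boundary to the vermiculite board/ceramic fibre blanket interface, ΣR_partial = 0.8438 m·K/W.
T_interface = T_in − Q'·ΣR_partial = 630 K − (239.8)(0.8438) = 428 K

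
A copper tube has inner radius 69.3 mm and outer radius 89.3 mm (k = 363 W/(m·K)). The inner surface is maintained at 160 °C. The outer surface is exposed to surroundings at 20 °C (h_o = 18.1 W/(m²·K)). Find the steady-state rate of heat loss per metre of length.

Q' = 1420 W/m

Resistance network (inner→outer):
  R'_copper = ln(0.0893/0.0693)/(2πk) = 0.2536/(2π·363) = 1.112×10^-4 m·K/W
  R'_conv,out = 1/(2πr h) = 1/(2π·0.0893·18.1) = 0.09847 m·K/W
ΣR = 1.112×10^-4 + 0.09847 = 0.09858 m·K/W
Q' = ΔT/ΣR = (160 °C − 20 °C)/0.09858 = 1420 W/m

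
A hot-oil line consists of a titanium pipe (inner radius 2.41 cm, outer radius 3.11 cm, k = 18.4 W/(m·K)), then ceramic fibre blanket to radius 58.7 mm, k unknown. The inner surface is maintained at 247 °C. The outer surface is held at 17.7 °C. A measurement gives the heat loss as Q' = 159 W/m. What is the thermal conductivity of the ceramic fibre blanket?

k = 0.0702 W/m·K

ΣR = ΔT/Q' = |247 − 17.7|/159 = 1.442 m·K/W
Known resistances:
  R'_titanium = ln(0.0311/0.0241)/(2πk) = 0.2550/(2π·18.4) = 0.002206 m·K/W
R_ceramic fibre blanket = ΣR − ΣR_known = 1.442 − 0.002206 = 1.440 m·K/W
ln(r₂/r₁)/(2πk) = 1.440 ⇒ k = 0.6352/(2π·1.440) = 0.0702 W/m·K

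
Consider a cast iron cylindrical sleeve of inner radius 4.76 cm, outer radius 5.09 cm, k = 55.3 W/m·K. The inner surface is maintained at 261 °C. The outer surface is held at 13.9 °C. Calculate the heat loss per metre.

Q' = 1280 kW/m

Q' = 2πk·ΔT/ln(r₂/r₁) = 2π × 55.3 × 247.1 / ln(0.0509/0.0476) = 1.28×10^6 W/m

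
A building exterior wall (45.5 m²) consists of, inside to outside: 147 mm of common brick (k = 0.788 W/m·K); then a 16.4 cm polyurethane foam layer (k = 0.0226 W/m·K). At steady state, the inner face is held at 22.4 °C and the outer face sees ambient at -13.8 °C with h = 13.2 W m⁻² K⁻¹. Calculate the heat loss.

Resistance network (inner→outer):
  R_common brick = L/(kA) = 0.147/(0.788·45.5) = 0.004100 K/W
  R_polyurethane foam = L/(kA) = 0.164/(0.0226·45.5) = 0.1595 K/W
  R_conv,out = 1/(hA) = 1/(13.2·45.5) = 0.001665 K/W
ΣR = 0.004100 + 0.1595 + 0.001665 = 0.1653 K/W
Q = ΔT/ΣR = (22.4 °C − -13.8 °C)/0.1653 = 219 W

Q = 219 W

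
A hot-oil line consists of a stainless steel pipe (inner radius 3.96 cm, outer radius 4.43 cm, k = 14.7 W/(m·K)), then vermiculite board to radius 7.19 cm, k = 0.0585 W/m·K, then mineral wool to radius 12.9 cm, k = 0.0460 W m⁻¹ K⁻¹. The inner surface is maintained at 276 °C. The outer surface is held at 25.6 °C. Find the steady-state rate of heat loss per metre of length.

Resistance network (inner→outer):
  R'_stainless steel = ln(0.0443/0.0396)/(2πk) = 0.1122/(2π·14.7) = 0.001214 m·K/W
  R'_vermiculite board = ln(0.0719/0.0443)/(2πk) = 0.4843/(2π·0.0585) = 1.318 m·K/W
  R'_mineral wool = ln(0.129/0.0719)/(2πk) = 0.5845/(2π·0.0460) = 2.022 m·K/W
ΣR = 0.001214 + 1.318 + 2.022 = 3.341 m·K/W
Q' = ΔT/ΣR = (276 °C − 25.6 °C)/3.341 = 74.9 W/m

Q' = 74.9 W/m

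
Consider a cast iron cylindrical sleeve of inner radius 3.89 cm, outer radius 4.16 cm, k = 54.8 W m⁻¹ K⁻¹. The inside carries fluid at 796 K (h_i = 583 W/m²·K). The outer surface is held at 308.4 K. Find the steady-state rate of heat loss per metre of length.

Treat each layer as a resistance in series:
  R'_conv,in = 1/(2πr h) = 1/(2π·0.0389·583) = 0.007018 m·K/W
  R'_cast iron = ln(0.0416/0.0389)/(2πk) = 0.06711/(2π·54.8) = 1.949×10^-4 m·K/W
ΣR = 0.007018 + 1.949×10^-4 = 0.007213 m·K/W
Q' = ΔT/ΣR = (796 K − 308.4 K)/0.007213 = 67600 W/m

Q' = 67.6 kW/m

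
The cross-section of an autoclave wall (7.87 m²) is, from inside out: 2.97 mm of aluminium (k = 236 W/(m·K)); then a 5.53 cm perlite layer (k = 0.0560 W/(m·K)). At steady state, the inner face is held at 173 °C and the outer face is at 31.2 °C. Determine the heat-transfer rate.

Q = 1130 W

Resistance network (inner→outer):
  R_aluminium = L/(kA) = 0.00297/(236·7.87) = 1.599×10^-6 K/W
  R_perlite = L/(kA) = 0.0553/(0.0560·7.87) = 0.1255 K/W
ΣR = 1.599×10^-6 + 0.1255 = 0.1255 K/W
Q = ΔT/ΣR = (173 °C − 31.2 °C)/0.1255 = 1130 W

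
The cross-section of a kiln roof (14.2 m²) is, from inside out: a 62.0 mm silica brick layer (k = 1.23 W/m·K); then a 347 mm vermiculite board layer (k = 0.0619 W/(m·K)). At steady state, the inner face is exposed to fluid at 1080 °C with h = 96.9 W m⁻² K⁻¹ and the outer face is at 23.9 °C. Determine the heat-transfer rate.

Q = 2650 W

Resistance network (inner→outer):
  R_conv,in = 1/(hA) = 1/(96.9·14.2) = 7.268×10^-4 K/W
  R_silica brick = L/(kA) = 0.0620/(1.23·14.2) = 0.003550 K/W
  R_vermiculite board = L/(kA) = 0.347/(0.0619·14.2) = 0.3948 K/W
ΣR = 7.268×10^-4 + 0.003550 + 0.3948 = 0.3991 K/W
Q = ΔT/ΣR = (1080 °C − 23.9 °C)/0.3991 = 2650 W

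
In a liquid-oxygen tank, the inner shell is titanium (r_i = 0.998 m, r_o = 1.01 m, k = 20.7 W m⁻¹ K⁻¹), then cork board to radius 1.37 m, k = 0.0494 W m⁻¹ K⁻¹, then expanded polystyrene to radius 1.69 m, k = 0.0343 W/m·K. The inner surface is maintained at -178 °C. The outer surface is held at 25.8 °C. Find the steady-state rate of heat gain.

Q = 275 W

Treat each layer as a resistance in series:
  R_titanium = (1/0.998 − 1/1.01)/(4πk) = 0.01190/(4π·20.7) = 4.577×10^-5 K/W
  R_cork board = (1/1.01 − 1/1.37)/(4πk) = 0.2602/(4π·0.0494) = 0.4191 K/W
  R_expanded polystyrene = (1/1.37 − 1/1.69)/(4πk) = 0.1382/(4π·0.0343) = 0.3207 K/W
ΣR = 4.577×10^-5 + 0.4191 + 0.3207 = 0.7398 K/W
Q = ΔT/ΣR = (-178 °C − 25.8 °C)/0.7398 = -275 W
(Negative Q ⇒ heat flows inward; heat gain = 275 W.)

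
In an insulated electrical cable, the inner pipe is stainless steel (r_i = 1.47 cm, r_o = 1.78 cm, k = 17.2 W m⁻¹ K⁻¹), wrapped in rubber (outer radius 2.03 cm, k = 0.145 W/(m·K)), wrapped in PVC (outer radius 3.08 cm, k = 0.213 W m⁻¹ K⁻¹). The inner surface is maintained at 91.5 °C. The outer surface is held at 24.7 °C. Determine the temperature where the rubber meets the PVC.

T = 70.2 °C

Treat each layer as a resistance in series:
  R'_stainless steel = ln(0.0178/0.0147)/(2πk) = 0.1914/(2π·17.2) = 0.001771 m·K/W
  R'_rubber = ln(0.0203/0.0178)/(2πk) = 0.1314/(2π·0.145) = 0.1443 m·K/W
  R'_PVC = ln(0.0308/0.0203)/(2πk) = 0.4169/(2π·0.213) = 0.3115 m·K/W
ΣR = 0.001771 + 0.1443 + 0.3115 = 0.4576 m·K/W
Q' = ΔT/ΣR = (91.5 °C − 24.7 °C)/0.4576 = 146.0 W/m
From the inner boundary to the rubber/PVC interface, ΣR_partial = 0.1461 m·K/W.
T_interface = T_in − Q'·ΣR_partial = 91.5 °C − (146.0)(0.1461) = 70.2 °C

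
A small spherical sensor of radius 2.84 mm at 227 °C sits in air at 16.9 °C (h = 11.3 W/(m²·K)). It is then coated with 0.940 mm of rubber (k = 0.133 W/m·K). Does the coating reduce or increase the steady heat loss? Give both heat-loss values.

Critical radius for a sphere: r_cr = 2k/h = 0.0235 m = 2.35 cm.
Outer radius after coating: r₂ = 0.00284 + 9.40×10^-4 = 0.003780 m.
Since r₁ < r_cr and r₂ ≤ r_cr, the coating moves toward the maximum at r_cr — heat loss rises.
Bare: R = 1/(4πr₁²h) = 873.1 K/W; Q = 210.1/873.1 = 0.241 W.
Coated: R = R_cond + R_conv = 545.3 K/W; Q = 210.1/545.3 = 0.385 W.

increases: 0.241 → 0.385 W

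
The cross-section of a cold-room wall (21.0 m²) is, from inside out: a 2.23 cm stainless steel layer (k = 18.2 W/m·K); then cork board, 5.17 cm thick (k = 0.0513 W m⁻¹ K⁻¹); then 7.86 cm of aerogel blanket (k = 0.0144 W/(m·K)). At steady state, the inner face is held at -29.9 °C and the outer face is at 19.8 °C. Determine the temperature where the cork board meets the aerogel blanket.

Treat each layer as a resistance in series:
  R_stainless steel = L/(kA) = 0.0223/(18.2·21.0) = 5.835×10^-5 K/W
  R_cork board = L/(kA) = 0.0517/(0.0513·21.0) = 0.04799 K/W
  R_aerogel blanket = L/(kA) = 0.0786/(0.0144·21.0) = 0.2599 K/W
ΣR = 5.835×10^-5 + 0.04799 + 0.2599 = 0.3079 K/W
Q = ΔT/ΣR = (-29.9 °C − 19.8 °C)/0.3079 = -161.4 W
From the inner boundary to the cork board/aerogel blanket interface, ΣR_partial = 0.04805 K/W.
T_interface = T_in − Q·ΣR_partial = -29.9 °C − (-161.4)(0.04805) = -22.1 °C

T = -22.1 °C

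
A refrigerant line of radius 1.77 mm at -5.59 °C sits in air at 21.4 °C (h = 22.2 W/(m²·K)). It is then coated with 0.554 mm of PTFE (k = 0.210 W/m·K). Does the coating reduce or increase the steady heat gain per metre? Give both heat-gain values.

Critical radius for a cylinder: r_cr = k/h = 0.00946 m = 0.946 cm.
Outer radius after coating: r₂ = 0.00177 + 5.54×10^-4 = 0.002324 m.
Since r₁ < r_cr and r₂ ≤ r_cr, the coating moves toward the maximum at r_cr — heat gain rises.
Bare: R = 1/(2πr₁h) = 4.050 m·K/W; Q = 26.99/4.050 = 6.66 W/m.
Coated: R = R_cond + R_conv = 3.291 m·K/W; Q = 26.99/3.291 = 8.20 W/m.

increases: 6.66 → 8.20 W/m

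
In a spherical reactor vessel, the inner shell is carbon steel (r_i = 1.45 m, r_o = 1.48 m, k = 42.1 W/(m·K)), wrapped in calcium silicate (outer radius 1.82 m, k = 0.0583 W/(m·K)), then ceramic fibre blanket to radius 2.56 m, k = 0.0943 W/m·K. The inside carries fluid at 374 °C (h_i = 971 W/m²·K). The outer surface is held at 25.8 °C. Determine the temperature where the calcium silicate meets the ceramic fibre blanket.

T = 178 °C

Series thermal resistances, inner to outer:
  R_conv,in = 1/(4πr²h) = 1/(4π·1.45²·971) = 3.898×10^-5 K/W
  R_carbon steel = (1/1.45 − 1/1.48)/(4πk) = 0.01398/(4π·42.1) = 2.642×10^-5 K/W
  R_calcium silicate = (1/1.48 − 1/1.82)/(4πk) = 0.1262/(4π·0.0583) = 0.1723 K/W
  R_ceramic fibre blanket = (1/1.82 − 1/2.56)/(4πk) = 0.1588/(4π·0.0943) = 0.1340 K/W
ΣR = 3.898×10^-5 + 2.642×10^-5 + 0.1723 + 0.1340 = 0.3064 K/W
Q = ΔT/ΣR = (374 °C − 25.8 °C)/0.3064 = 1136 W
From the inner boundary to the calcium silicate/ceramic fibre blanket interface, ΣR_partial = 0.1724 K/W.
T_interface = T_in − Q·ΣR_partial = 374 °C − (1136)(0.1724) = 178 °C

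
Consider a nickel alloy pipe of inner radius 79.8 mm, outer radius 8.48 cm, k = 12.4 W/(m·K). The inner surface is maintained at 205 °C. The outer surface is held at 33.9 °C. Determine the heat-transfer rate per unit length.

Q' = 2.19×10^5 W/m

Q' = 2πk·ΔT/ln(r₂/r₁) = 2π × 12.4 × 171.1 / ln(0.0848/0.0798) = 2.19×10^5 W/m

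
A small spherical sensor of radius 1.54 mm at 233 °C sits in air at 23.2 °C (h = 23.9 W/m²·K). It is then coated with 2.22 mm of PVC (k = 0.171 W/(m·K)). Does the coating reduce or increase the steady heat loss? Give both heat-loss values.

increases: 0.149 → 0.507 W

Critical radius for a sphere: r_cr = 2k/h = 0.0143 m = 1.43 cm.
Outer radius after coating: r₂ = 0.00154 + 0.00222 = 0.00376 m.
Since r₁ < r_cr and r₂ ≤ r_cr, the coating moves toward the maximum at r_cr — heat loss rises.
Bare: R = 1/(4πr₁²h) = 1404 K/W; Q = 209.8/1404 = 0.149 W.
Coated: R = R_cond + R_conv = 413.9 K/W; Q = 209.8/413.9 = 0.507 W.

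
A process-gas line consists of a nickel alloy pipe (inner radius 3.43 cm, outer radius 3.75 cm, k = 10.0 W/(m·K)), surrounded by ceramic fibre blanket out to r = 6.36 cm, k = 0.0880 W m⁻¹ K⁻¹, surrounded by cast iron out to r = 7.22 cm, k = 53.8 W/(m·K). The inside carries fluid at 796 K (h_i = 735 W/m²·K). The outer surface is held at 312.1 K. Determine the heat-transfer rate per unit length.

Q' = 502 W/m

Treat each layer as a resistance in series:
  R'_conv,in = 1/(2πr h) = 1/(2π·0.0343·735) = 0.006313 m·K/W
  R'_nickel alloy = ln(0.0375/0.0343)/(2πk) = 0.08920/(2π·10.0) = 0.001420 m·K/W
  R'_ceramic fibre blanket = ln(0.0636/0.0375)/(2πk) = 0.5283/(2π·0.0880) = 0.9554 m·K/W
  R'_cast iron = ln(0.0722/0.0636)/(2πk) = 0.1268/(2π·53.8) = 3.752×10^-4 m·K/W
ΣR = 0.006313 + 0.001420 + 0.9554 + 3.752×10^-4 = 0.9635 m·K/W
Q' = ΔT/ΣR = (796 K − 312.1 K)/0.9635 = 502 W/m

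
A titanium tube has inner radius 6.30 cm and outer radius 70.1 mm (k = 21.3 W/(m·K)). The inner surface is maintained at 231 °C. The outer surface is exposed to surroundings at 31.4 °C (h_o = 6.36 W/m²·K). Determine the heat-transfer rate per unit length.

Series thermal resistances, inner to outer:
  R'_titanium = ln(0.0701/0.0630)/(2πk) = 0.1068/(2π·21.3) = 7.979×10^-4 m·K/W
  R'_conv,out = 1/(2πr h) = 1/(2π·0.0701·6.36) = 0.3570 m·K/W
ΣR = 7.979×10^-4 + 0.3570 = 0.3578 m·K/W
Q' = ΔT/ΣR = (231 °C − 31.4 °C)/0.3578 = 558 W/m

Q' = 558 W/m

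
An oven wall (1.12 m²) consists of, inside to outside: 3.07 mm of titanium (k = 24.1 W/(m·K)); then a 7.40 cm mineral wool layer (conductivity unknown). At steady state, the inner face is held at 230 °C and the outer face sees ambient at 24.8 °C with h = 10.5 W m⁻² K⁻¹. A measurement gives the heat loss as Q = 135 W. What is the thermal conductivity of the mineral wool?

ΣR = ΔT/Q = |230 − 24.8|/135 = 1.520 K/W
Known resistances:
  R_titanium = L/(kA) = 0.00307/(24.1·1.12) = 1.137×10^-4 K/W
  R_conv,out = 1/(hA) = 1/(10.5·1.12) = 0.08503 K/W
R_mineral wool = ΣR − ΣR_known = 1.520 − 0.08514 = 1.435 K/W
L/(kA) = 1.435 ⇒ k = 0.0740/(1.435·1.12) = 0.0460 W/m·K

k = 0.0460 W/m·K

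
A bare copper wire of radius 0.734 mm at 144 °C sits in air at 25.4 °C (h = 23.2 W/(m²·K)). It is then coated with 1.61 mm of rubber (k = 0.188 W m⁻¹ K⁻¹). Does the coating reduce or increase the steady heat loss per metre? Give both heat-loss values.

Critical radius for a cylinder: r_cr = k/h = 0.00810 m = 0.810 cm.
Outer radius after coating: r₂ = 7.34×10^-4 + 0.00161 = 0.002344 m.
Since r₁ < r_cr and r₂ ≤ r_cr, the coating moves toward the maximum at r_cr — heat loss rises.
Bare: R = 1/(2πr₁h) = 9.346 m·K/W; Q = 118.6/9.346 = 12.7 W/m.
Coated: R = R_cond + R_conv = 3.910 m·K/W; Q = 118.6/3.910 = 30.3 W/m.

increases: 12.7 → 30.3 W/m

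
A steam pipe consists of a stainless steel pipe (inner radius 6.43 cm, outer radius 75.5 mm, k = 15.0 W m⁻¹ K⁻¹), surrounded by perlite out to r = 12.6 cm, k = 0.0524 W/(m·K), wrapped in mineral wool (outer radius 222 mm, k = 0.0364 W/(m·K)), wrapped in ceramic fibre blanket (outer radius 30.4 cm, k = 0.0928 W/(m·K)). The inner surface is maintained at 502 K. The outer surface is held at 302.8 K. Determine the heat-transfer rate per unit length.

Q' = 43.6 W/m

Resistance network (inner→outer):
  R'_stainless steel = ln(0.0755/0.0643)/(2πk) = 0.1606/(2π·15.0) = 0.001704 m·K/W
  R'_perlite = ln(0.126/0.0755)/(2πk) = 0.5121/(2π·0.0524) = 1.556 m·K/W
  R'_mineral wool = ln(0.222/0.126)/(2πk) = 0.5664/(2π·0.0364) = 2.477 m·K/W
  R'_ceramic fibre blanket = ln(0.304/0.222)/(2πk) = 0.3144/(2π·0.0928) = 0.5391 m·K/W
ΣR = 0.001704 + 1.556 + 2.477 + 0.5391 = 4.574 m·K/W
Q' = ΔT/ΣR = (502 K − 302.8 K)/4.574 = 43.6 W/m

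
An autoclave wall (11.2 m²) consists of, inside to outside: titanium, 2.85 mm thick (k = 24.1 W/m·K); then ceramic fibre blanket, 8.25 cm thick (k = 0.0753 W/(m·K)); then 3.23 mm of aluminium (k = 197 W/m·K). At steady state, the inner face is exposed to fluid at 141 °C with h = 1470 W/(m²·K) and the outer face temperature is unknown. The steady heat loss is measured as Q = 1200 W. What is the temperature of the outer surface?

Sum the resistances:
  R_conv,in = 1/(hA) = 1/(1470·11.2) = 6.074×10^-5 K/W
  R_titanium = L/(kA) = 0.00285/(24.1·11.2) = 1.056×10^-5 K/W
  R_ceramic fibre blanket = L/(kA) = 0.0825/(0.0753·11.2) = 0.09782 K/W
  R_aluminium = L/(kA) = 0.00323/(197·11.2) = 1.464×10^-6 K/W
ΣR = 0.09790 K/W
ΔT = Q·ΣR = 1200 × 0.09790 = 117.5 K
Heat flows outward, so T_out = T_in − ΔT = 141 − 117.5 = 23.5 °C

T_out = 23.5 °C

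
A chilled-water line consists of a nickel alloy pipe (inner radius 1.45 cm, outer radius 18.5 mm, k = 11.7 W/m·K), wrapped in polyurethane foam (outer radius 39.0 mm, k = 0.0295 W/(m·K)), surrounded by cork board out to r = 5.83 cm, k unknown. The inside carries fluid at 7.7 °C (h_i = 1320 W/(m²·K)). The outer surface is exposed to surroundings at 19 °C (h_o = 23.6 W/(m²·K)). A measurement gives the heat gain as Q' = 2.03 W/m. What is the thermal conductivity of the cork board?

k = 0.0452 W/m·K

ΣR = ΔT/Q' = |7.7 − 19|/2.03 = 5.567 m·K/W
Known resistances:
  R'_conv,in = 1/(2πr h) = 1/(2π·0.0145·1320) = 0.008315 m·K/W
  R'_nickel alloy = ln(0.0185/0.0145)/(2πk) = 0.2436/(2π·11.7) = 0.003314 m·K/W
  R'_polyurethane foam = ln(0.0390/0.0185)/(2πk) = 0.7458/(2π·0.0295) = 4.024 m·K/W
  R'_conv,out = 1/(2πr h) = 1/(2π·0.0583·23.6) = 0.1157 m·K/W
R_cork board = ΣR − ΣR_known = 5.567 − 4.151 = 1.416 m·K/W
ln(r₂/r₁)/(2πk) = 1.416 ⇒ k = 0.4020/(2π·1.416) = 0.0452 W/m·K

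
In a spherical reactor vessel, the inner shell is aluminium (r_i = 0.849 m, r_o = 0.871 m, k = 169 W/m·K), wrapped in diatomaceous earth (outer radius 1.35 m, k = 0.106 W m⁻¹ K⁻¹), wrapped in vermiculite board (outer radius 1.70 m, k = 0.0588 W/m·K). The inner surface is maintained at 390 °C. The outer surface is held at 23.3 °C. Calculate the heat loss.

Q = 716 W

Resistance network (inner→outer):
  R_aluminium = (1/0.849 − 1/0.871)/(4πk) = 0.02975/(4π·169) = 1.401×10^-5 K/W
  R_diatomaceous earth = (1/0.871 − 1/1.35)/(4πk) = 0.4074/(4π·0.106) = 0.3058 K/W
  R_vermiculite board = (1/1.35 − 1/1.70)/(4πk) = 0.1525/(4π·0.0588) = 0.2064 K/W
ΣR = 1.401×10^-5 + 0.3058 + 0.2064 = 0.5122 K/W
Q = ΔT/ΣR = (390 °C − 23.3 °C)/0.5122 = 716 W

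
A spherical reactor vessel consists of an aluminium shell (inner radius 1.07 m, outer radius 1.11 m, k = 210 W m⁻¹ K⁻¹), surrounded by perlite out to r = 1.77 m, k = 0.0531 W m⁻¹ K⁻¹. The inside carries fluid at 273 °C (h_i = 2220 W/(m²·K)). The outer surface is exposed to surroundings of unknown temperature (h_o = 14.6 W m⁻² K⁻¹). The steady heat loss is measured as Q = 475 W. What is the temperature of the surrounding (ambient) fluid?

T_out = 33.0 °C

Series resistances:
  R_conv,in = 1/(4πr²h) = 1/(4π·1.07²·2220) = 3.131×10^-5 K/W
  R_aluminium = (1/1.07 − 1/1.11)/(4πk) = 0.03368/(4π·210) = 1.276×10^-5 K/W
  R_perlite = (1/1.11 − 1/1.77)/(4πk) = 0.3359/(4π·0.0531) = 0.5034 K/W
  R_conv,out = 1/(4πr²h) = 1/(4π·1.77²·14.6) = 0.001740 K/W
ΣR = 0.5052 K/W
ΔT = Q·ΣR = 475 × 0.5052 = 240.0 K
Heat flows outward, so T_out = T_in − ΔT = 273 − 240.0 = 33.0 °C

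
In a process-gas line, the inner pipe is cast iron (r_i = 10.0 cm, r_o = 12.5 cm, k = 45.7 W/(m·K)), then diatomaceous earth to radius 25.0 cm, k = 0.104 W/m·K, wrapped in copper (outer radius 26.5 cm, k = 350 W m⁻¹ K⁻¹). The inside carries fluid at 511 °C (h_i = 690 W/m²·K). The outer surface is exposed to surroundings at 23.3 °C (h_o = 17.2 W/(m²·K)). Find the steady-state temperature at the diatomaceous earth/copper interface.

Resistance network (inner→outer):
  R'_conv,in = 1/(2πr h) = 1/(2π·0.100·690) = 0.002307 m·K/W
  R'_cast iron = ln(0.125/0.100)/(2πk) = 0.2231/(2π·45.7) = 7.771×10^-4 m·K/W
  R'_diatomaceous earth = ln(0.250/0.125)/(2πk) = 0.6931/(2π·0.104) = 1.061 m·K/W
  R'_copper = ln(0.265/0.250)/(2πk) = 0.05827/(2π·350) = 2.650×10^-5 m·K/W
  R'_conv,out = 1/(2πr h) = 1/(2π·0.265·17.2) = 0.03492 m·K/W
ΣR = 0.002307 + 7.771×10^-4 + 1.061 + 2.650×10^-5 + 0.03492 = 1.099 m·K/W
Q' = ΔT/ΣR = (511 °C − 23.3 °C)/1.099 = 443.8 W/m
From the inner boundary to the diatomaceous earth/copper interface, ΣR_partial = 1.064 m·K/W.
T_interface = T_in − Q'·ΣR_partial = 511 °C − (443.8)(1.064) = 38.8 °C

T = 38.8 °C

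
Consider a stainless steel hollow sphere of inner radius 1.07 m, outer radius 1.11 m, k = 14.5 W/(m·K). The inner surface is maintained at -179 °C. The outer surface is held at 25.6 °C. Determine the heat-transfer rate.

Q = 1.11×10^6 W

Q = 4πk·ΔT/(1/r₁ − 1/r₂) = 4π × 14.5 × 204.6 / (1/1.07 − 1/1.11) = 1.11×10^6 W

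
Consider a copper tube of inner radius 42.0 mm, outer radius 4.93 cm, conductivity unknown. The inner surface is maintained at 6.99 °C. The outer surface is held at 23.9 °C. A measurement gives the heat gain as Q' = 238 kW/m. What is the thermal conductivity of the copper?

ΣR = ΔT/Q' = |6.99 − 23.9|/2.38×10^5 = 7.105×10^-5 m·K/W
ln(r₂/r₁)/(2πk) = 7.105×10^-5 ⇒ k = 0.1603/(2π·7.105×10^-5) = 359 W/m·K

k = 359 W/m·K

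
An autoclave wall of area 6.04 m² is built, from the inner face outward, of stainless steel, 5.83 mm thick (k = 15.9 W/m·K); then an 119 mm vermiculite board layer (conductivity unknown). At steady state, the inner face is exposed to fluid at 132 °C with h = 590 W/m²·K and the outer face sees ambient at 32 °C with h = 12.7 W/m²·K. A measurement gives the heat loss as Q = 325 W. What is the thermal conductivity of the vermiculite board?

ΣR = ΔT/Q = |132 − 32|/325 = 0.3077 K/W
Known resistances:
  R_conv,in = 1/(hA) = 1/(590·6.04) = 2.806×10^-4 K/W
  R_stainless steel = L/(kA) = 0.00583/(15.9·6.04) = 6.071×10^-5 K/W
  R_conv,out = 1/(hA) = 1/(12.7·6.04) = 0.01304 K/W
R_vermiculite board = ΣR − ΣR_known = 0.3077 − 0.01338 = 0.2943 K/W
L/(kA) = 0.2943 ⇒ k = 0.119/(0.2943·6.04) = 0.0669 W/m·K

k = 0.0669 W/m·K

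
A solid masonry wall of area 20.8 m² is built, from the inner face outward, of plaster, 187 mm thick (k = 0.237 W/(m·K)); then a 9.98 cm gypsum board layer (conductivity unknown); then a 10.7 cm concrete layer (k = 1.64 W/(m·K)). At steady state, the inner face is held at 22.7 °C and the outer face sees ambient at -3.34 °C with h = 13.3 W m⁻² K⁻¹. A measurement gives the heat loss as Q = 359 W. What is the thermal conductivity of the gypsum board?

k = 0.172 W/m·K

ΣR = ΔT/Q = |22.7 − -3.34|/359 = 0.07253 K/W
Known resistances:
  R_plaster = L/(kA) = 0.187/(0.237·20.8) = 0.03793 K/W
  R_concrete = L/(kA) = 0.107/(1.64·20.8) = 0.003137 K/W
  R_conv,out = 1/(hA) = 1/(13.3·20.8) = 0.003615 K/W
R_gypsum board = ΣR − ΣR_known = 0.07253 − 0.04468 = 0.02785 K/W
L/(kA) = 0.02785 ⇒ k = 0.0998/(0.02785·20.8) = 0.172 W/m·K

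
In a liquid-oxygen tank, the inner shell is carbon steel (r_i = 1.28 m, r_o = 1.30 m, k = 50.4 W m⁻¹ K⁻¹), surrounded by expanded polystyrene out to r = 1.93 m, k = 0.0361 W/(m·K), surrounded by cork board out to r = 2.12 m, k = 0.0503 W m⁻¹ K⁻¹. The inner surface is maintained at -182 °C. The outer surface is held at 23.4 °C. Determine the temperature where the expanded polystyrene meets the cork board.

Resistance network (inner→outer):
  R_carbon steel = (1/1.28 − 1/1.30)/(4πk) = 0.01202/(4π·50.4) = 1.898×10^-5 K/W
  R_expanded polystyrene = (1/1.30 − 1/1.93)/(4πk) = 0.2511/(4π·0.0361) = 0.5535 K/W
  R_cork board = (1/1.93 − 1/2.12)/(4πk) = 0.04644/(4π·0.0503) = 0.07347 K/W
ΣR = 1.898×10^-5 + 0.5535 + 0.07347 = 0.6270 K/W
Q = ΔT/ΣR = (-182 °C − 23.4 °C)/0.6270 = -327.6 W
From the inner boundary to the expanded polystyrene/cork board interface, ΣR_partial = 0.5535 K/W.
T_interface = T_in − Q·ΣR_partial = -182 °C − (-327.6)(0.5535) = -0.7 °C

T = -0.7 °C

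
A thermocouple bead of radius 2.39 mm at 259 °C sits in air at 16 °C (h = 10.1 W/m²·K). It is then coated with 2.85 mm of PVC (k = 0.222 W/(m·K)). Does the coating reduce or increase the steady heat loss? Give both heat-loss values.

increases: 0.176 → 0.659 W

Critical radius for a sphere: r_cr = 2k/h = 0.0440 m = 4.40 cm.
Outer radius after coating: r₂ = 0.00239 + 0.00285 = 0.00524 m.
Since r₁ < r_cr and r₂ ≤ r_cr, the coating moves toward the maximum at r_cr — heat loss rises.
Bare: R = 1/(4πr₁²h) = 1379 K/W; Q = 243/1379 = 0.176 W.
Coated: R = R_cond + R_conv = 368.5 K/W; Q = 243/368.5 = 0.659 W.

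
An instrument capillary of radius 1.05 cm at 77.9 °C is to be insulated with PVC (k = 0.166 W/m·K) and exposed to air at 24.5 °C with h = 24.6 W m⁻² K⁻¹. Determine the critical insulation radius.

r_cr = 0.675 cm

For a cylinder, r_cr = k_ins/h = 0.166/24.6 = 0.00675 m = 0.675 cm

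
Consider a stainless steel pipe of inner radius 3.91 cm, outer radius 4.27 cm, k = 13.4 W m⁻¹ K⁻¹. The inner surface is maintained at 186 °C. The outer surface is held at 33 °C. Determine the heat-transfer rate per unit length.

Q' = 2πk·ΔT/ln(r₂/r₁) = 2π × 13.4 × 153 / ln(0.0427/0.0391) = 1.46×10^5 W/m

Q' = 146 kW/m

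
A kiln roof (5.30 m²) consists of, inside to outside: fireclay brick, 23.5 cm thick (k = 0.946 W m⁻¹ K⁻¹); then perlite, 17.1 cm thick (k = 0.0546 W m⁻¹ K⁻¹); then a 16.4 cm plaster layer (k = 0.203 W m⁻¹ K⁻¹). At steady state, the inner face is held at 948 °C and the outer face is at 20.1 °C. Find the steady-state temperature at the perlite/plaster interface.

T = 199 °C

Treat each layer as a resistance in series:
  R_fireclay brick = L/(kA) = 0.235/(0.946·5.30) = 0.04687 K/W
  R_perlite = L/(kA) = 0.171/(0.0546·5.30) = 0.5909 K/W
  R_plaster = L/(kA) = 0.164/(0.203·5.30) = 0.1524 K/W
ΣR = 0.04687 + 0.5909 + 0.1524 = 0.7902 K/W
Q = ΔT/ΣR = (948 °C − 20.1 °C)/0.7902 = 1174 W
From the inner boundary to the perlite/plaster interface, ΣR_partial = 0.6378 K/W.
T_interface = T_in − Q·ΣR_partial = 948 °C − (1174)(0.6378) = 199 °C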